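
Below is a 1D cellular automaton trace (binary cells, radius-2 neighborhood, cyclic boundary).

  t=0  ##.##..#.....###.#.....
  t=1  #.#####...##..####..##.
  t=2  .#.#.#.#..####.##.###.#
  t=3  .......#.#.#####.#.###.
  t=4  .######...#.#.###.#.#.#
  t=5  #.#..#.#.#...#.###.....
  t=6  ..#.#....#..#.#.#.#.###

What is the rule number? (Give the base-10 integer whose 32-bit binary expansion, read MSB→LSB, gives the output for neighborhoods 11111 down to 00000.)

1868355655

  ##### -> .   bit 31 = 0  t=1,i=4
  ####. -> #   bit 30 = 1  t=1,i=5
  ###.# -> #   bit 29 = 1  t=0,i=15
  ###.. -> .   bit 28 = 0  t=1,i=6
  ##.## -> #   bit 27 = 1  t=0,i=2
  ##.#. -> #   bit 26 = 1  t=0,i=16
  ##..# -> #   bit 25 = 1  t=0,i=5
  ##... -> #   bit 24 = 1  t=1,i=7
  #.### -> .   bit 23 = 0  t=1,i=2
  #.##. -> #   bit 22 = 1  t=0,i=3
  #.#.# -> .   bit 21 = 0  t=1,i=0
  #.#.. -> #   bit 20 = 1  t=0,i=17
  #..## -> #   bit 19 = 1  t=1,i=13
  #..#. -> #   bit 18 = 1  t=0,i=6
  #...# -> .   bit 17 = 0  t=1,i=8
  #.... -> .   bit 16 = 0  t=0,i=9
  .#### -> #   bit 15 = 1  t=1,i=3
  .###. -> #   bit 14 = 1  t=0,i=14
  .##.# -> .   bit 13 = 0  t=0,i=1
  .##.. -> #   bit 12 = 1  t=0,i=4
  .#.## -> #   bit 11 = 1  t=1,i=1
  .#.#. -> .   bit 10 = 0  t=2,i=0
  .#..# -> .   bit 9 = 0  t=2,i=8
  .#... -> .   bit 8 = 0  t=0,i=8
  ..### -> .   bit 7 = 0  t=0,i=13
  ..##. -> #   bit 6 = 1  t=0,i=0
  ..#.# -> .   bit 5 = 0  t=3,i=7
  ..#.. -> .   bit 4 = 0  t=0,i=7
  ...## -> .   bit 3 = 0  t=0,i=12
  ...#. -> #   bit 2 = 1  t=3,i=6
  ....# -> #   bit 1 = 1  t=0,i=11
  ..... -> #   bit 0 = 1  t=0,i=10
  bits 01101111010111001101100001000111 = 1868355655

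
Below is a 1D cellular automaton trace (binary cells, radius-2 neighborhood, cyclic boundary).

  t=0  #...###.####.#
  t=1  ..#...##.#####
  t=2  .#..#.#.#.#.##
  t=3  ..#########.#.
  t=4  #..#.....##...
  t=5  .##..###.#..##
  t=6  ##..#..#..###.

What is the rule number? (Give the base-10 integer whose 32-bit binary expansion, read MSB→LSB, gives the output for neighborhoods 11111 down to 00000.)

2020574823

  ##### -> .   bit 31 = 0  t=1,i=11
  ####. -> #   bit 30 = 1  t=0,i=10
  ###.# -> #   bit 29 = 1  t=0,i=6
  ###.. -> #   bit 28 = 1  t=1,i=13
  ##.## -> #   bit 27 = 1  t=0,i=7
  ##.#. -> .   bit 26 = 0  t=2,i=0
  ##..# -> .   bit 25 = 0  t=1,i=0
  ##... -> .   bit 24 = 0  t=0,i=1
  #.### -> .   bit 23 = 0  t=0,i=8
  #.##. -> #   bit 22 = 1  t=0,i=13
  #.#.# -> #   bit 21 = 1  t=2,i=6
  #.#.. -> .   bit 20 = 0  t=2,i=1
  #..## -> #   bit 19 = 1  t=5,i=4
  #..#. -> #   bit 18 = 1  t=1,i=1
  #...# -> #   bit 17 = 1  t=0,i=2
  #.... -> #   bit 16 = 1  t=4,i=5
  .#### -> #   bit 15 = 1  t=0,i=9
  .###. -> .   bit 14 = 0  t=0,i=5
  .##.# -> .   bit 13 = 0  t=1,i=7
  .##.. -> .   bit 12 = 0  t=0,i=0
  .#.## -> .   bit 11 = 0  t=2,i=11
  .#.#. -> #   bit 10 = 1  t=2,i=5
  .#..# -> #   bit 9 = 1  t=2,i=2
  .#... -> .   bit 8 = 0  t=1,i=3
  ..### -> .   bit 7 = 0  t=0,i=4
  ..##. -> #   bit 6 = 1  t=1,i=6
  ..#.# -> #   bit 5 = 1  t=2,i=4
  ..#.. -> .   bit 4 = 0  t=1,i=2
  ...## -> .   bit 3 = 0  t=0,i=3
  ...#. -> #   bit 2 = 1  t=4,i=13
  ....# -> #   bit 1 = 1  t=4,i=7
  ..... -> #   bit 0 = 1  t=4,i=6
  bits 01111000011011111000011001100111 = 2020574823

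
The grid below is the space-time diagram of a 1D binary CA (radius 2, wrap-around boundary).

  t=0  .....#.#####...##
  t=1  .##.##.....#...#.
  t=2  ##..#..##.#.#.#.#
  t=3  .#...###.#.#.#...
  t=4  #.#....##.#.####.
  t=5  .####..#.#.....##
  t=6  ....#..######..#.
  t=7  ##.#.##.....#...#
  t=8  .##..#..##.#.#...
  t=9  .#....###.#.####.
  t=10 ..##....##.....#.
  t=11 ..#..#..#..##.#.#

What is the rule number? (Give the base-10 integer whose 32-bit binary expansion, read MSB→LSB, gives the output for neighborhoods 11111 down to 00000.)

878249829

  #####|.  b31=0 t=0,i=9
  ####.|.  b30=0 t=0,i=10
  ###.#|#  b29=1 t=3,i=7
  ###..|#  b28=1 t=0,i=11
  ##.##|.  b27=0 t=1,i=3
  ##.#.|#  b26=1 t=2,i=9
  ##..#|.  b25=0 t=2,i=2
  ##...|.  b24=0 t=0,i=0
  #.###|.  b23=0 t=0,i=7
  #.##.|#  b22=1 t=1,i=4
  #.#.#|.  b21=0 t=2,i=10
  #.#..|#  b20=1 t=3,i=13
  #..##|#  b19=1 t=1,i=0
  #..#.|.  b18=0 t=2,i=3
  #...#|.  b17=0 t=0,i=13
  #....|#  b16=1 t=0,i=1
  .####|.  b15=0 t=0,i=8
  .###.|.  b14=0 t=2,i=0
  .##.#|.  b13=0 t=1,i=2
  .##..|.  b12=0 t=0,i=16
  .#.##|.  b11=0 t=0,i=6
  .#.#.|#  b10=1 t=2,i=11
  .#..#|#  b9=1 t=1,i=16
  .#...|#  b8=1 t=1,i=12
  ..###|.  b7=0 t=3,i=5
  ..##.|#  b6=1 t=0,i=15
  ..#.#|#  b5=1 t=0,i=5
  ..#..|.  b4=0 t=1,i=11
  ...##|.  b3=0 t=0,i=14
  ...#.|#  b2=1 t=0,i=4
  ....#|.  b1=0 t=0,i=3
  .....|#  b0=1 t=0,i=2
  bits 00110100010110010000011101100101 = 878249829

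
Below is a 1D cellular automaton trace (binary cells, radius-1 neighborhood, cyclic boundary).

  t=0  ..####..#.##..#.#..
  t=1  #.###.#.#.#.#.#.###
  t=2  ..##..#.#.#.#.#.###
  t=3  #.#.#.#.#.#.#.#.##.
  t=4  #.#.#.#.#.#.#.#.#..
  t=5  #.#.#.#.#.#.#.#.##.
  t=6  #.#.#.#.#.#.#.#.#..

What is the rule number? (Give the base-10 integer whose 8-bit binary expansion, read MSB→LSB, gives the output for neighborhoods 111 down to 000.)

157

  nb ###: next=#  (t=0,i=3, bit7=1)
  nb ##.: next=.  (t=0,i=5, bit6=0)
  nb #.#: next=.  (t=0,i=9, bit5=0)
  nb #..: next=#  (t=0,i=6, bit4=1)
  nb .##: next=#  (t=0,i=2, bit3=1)
  nb .#.: next=#  (t=0,i=8, bit2=1)
  nb ..#: next=.  (t=0,i=1, bit1=0)
  nb ...: next=#  (t=0,i=0, bit0=1)
  bits 10011101 = 157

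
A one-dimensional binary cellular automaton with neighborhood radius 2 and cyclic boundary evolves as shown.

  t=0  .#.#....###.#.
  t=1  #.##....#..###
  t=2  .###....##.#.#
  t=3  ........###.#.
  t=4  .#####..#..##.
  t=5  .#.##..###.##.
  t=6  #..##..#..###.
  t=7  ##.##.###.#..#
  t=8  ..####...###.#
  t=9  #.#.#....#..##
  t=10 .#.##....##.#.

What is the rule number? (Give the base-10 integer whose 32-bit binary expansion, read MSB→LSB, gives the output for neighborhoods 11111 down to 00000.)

  [31] ##### => #  t=4,i=3
  [30] ####. => #  t=1,i=13
  [29] ###.# => .  t=0,i=10
  [28] ###.. => .  t=2,i=3
  [27] ##.## => #  t=1,i=1
  [26] ##.#. => #  t=0,i=11
  [25] ##..# => .  t=4,i=6
  [24] ##... => .  t=1,i=4
  [23] #.### => .  t=2,i=1
  [22] #.##. => #  t=1,i=2
  [21] #.#.# => .  t=2,i=11
  [20] #.#.. => #  t=0,i=3
  [19] #..## => .  t=1,i=10
  [18] #..#. => #  t=0,i=0
  [17] #...# => .  t=8,i=7
  [16] #.... => .  t=0,i=5
  [15] .#### => .  t=1,i=12
  [14] .###. => .  t=0,i=9
  [13] .##.# => #  t=2,i=9
  [12] .##.. => #  t=1,i=3
  [11] .#.## => .  t=2,i=0
  [10] .#.#. => #  t=0,i=2
  [9] .#..# => #  t=0,i=13
  [8] .#... => .  t=0,i=4
  [7] ..### => #  t=0,i=8
  [6] ..##. => #  t=2,i=8
  [5] ..#.# => .  t=0,i=1
  [4] ..#.. => #  t=1,i=8
  [3] ...## => .  t=0,i=7
  [2] ...#. => .  t=1,i=7
  [1] ....# => .  t=0,i=6
  [0] ..... => #  t=3,i=1
  bits 11001100010101000011011011010001 = 3428071121

3428071121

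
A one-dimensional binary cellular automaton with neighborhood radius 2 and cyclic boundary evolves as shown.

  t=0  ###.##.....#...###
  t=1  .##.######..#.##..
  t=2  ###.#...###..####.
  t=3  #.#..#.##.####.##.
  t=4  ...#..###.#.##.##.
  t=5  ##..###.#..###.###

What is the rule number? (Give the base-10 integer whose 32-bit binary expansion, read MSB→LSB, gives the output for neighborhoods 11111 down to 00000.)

  ##### -> .   bit 31 = 0  t=0,i=0
  ####. -> #   bit 30 = 1  t=0,i=1
  ###.# -> #   bit 29 = 1  t=0,i=2
  ###.. -> #   bit 28 = 1  t=1,i=9
  ##.## -> .   bit 27 = 0  t=0,i=3
  ##.#. -> .   bit 26 = 0  t=2,i=3
  ##..# -> #   bit 25 = 1  t=1,i=10
  ##... -> #   bit 24 = 1  t=0,i=6
  #.### -> #   bit 23 = 1  t=1,i=4
  #.##. -> #   bit 22 = 1  t=0,i=4
  #.#.# -> .   bit 21 = 0  t=3,i=0
  #.#.. -> .   bit 20 = 0  t=2,i=4
  #..## -> #   bit 19 = 1  t=2,i=12
  #..#. -> .   bit 18 = 0  t=1,i=11
  #...# -> .   bit 17 = 0  t=0,i=13
  #.... -> #   bit 16 = 1  t=0,i=7
  .#### -> .   bit 15 = 0  t=0,i=16
  .###. -> .   bit 14 = 0  t=2,i=1
  .##.# -> #   bit 13 = 1  t=1,i=2
  .##.. -> #   bit 12 = 1  t=0,i=5
  .#.## -> #   bit 11 = 1  t=1,i=13
  .#.#. -> .   bit 10 = 0  t=3,i=1
  .#..# -> #   bit 9 = 1  t=3,i=3
  .#... -> #   bit 8 = 1  t=0,i=12
  ..### -> #   bit 7 = 1  t=0,i=15
  ..##. -> #   bit 6 = 1  t=1,i=1
  ..#.# -> .   bit 5 = 0  t=1,i=12
  ..#.. -> .   bit 4 = 0  t=0,i=11
  ...## -> #   bit 3 = 1  t=0,i=14
  ...#. -> .   bit 2 = 0  t=0,i=10
  ....# -> #   bit 1 = 1  t=0,i=9
  ..... -> #   bit 0 = 1  t=0,i=8
  bits 01110011110010010011101111001011 = 1942567883

1942567883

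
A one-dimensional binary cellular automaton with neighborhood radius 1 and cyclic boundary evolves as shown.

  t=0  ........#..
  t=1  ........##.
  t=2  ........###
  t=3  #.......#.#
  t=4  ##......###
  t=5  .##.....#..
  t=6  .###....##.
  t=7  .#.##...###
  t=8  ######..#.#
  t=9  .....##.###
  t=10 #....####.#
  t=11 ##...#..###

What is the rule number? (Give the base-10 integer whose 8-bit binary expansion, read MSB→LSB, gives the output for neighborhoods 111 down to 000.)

124

  nb ###: next=.  (t=2,i=9, bit7=0)
  nb ##.: next=#  (t=1,i=9, bit6=1)
  nb #.#: next=#  (t=3,i=9, bit5=1)
  nb #..: next=#  (t=0,i=9, bit4=1)
  nb .##: next=#  (t=1,i=8, bit3=1)
  nb .#.: next=#  (t=0,i=8, bit2=1)
  nb ..#: next=.  (t=0,i=7, bit1=0)
  nb ...: next=.  (t=0,i=0, bit0=0)
  bits 01111100 = 124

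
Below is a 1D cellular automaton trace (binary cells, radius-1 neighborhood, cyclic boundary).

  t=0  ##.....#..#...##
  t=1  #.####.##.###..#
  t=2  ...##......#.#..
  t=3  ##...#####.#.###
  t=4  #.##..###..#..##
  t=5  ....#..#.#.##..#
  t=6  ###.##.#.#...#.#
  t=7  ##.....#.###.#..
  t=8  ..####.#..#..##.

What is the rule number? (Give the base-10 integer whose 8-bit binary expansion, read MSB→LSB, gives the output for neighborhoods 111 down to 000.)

149

  [7] ### => #  t=0,i=0
  [6] ##. => .  t=0,i=1
  [5] #.# => .  t=1,i=1
  [4] #.. => #  t=0,i=2
  [3] .## => .  t=0,i=14
  [2] .#. => #  t=0,i=7
  [1] ..# => .  t=0,i=6
  [0] ... => #  t=0,i=3
  bits 10010101 = 149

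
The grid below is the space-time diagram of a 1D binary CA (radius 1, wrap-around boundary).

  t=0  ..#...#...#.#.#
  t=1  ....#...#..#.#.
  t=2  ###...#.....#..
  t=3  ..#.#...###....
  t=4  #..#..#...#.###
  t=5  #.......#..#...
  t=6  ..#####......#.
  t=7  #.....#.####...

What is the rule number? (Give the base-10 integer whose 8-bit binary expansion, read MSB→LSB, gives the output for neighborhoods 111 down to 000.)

  [7] ### => .  t=2,i=1
  [6] ##. => #  t=2,i=2
  [5] #.# => #  t=0,i=11
  [4] #.. => .  t=0,i=0
  [3] .## => .  t=2,i=0
  [2] .#. => .  t=0,i=2
  [1] ..# => .  t=0,i=1
  [0] ... => #  t=0,i=4
  bits 01100001 = 97

97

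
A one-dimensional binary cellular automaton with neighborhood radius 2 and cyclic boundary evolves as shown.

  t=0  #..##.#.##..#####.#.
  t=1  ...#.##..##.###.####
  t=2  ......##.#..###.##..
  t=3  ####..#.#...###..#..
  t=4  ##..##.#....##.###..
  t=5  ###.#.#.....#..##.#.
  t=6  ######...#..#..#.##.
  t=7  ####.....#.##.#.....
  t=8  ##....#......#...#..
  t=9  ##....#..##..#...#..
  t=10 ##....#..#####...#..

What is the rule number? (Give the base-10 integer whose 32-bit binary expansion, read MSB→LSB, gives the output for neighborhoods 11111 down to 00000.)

  [31] ##### => #  t=0,i=14
  [30] ####. => .  t=0,i=15
  [29] ###.# => #  t=0,i=16
  [28] ###.. => .  t=1,i=19
  [27] ##.## => .  t=1,i=11
  [26] ##.#. => #  t=0,i=5
  [25] ##..# => #  t=0,i=10
  [24] ##... => .  t=1,i=0
  [23] #.### => #  t=1,i=12
  [22] #.##. => .  t=0,i=8
  [21] #.#.# => #  t=0,i=6
  [20] #.#.. => .  t=0,i=0
  [19] #..## => .  t=0,i=2
  [18] #..#. => #  t=3,i=5
  [17] #...# => .  t=1,i=1
  [16] #.... => .  t=2,i=19
  [15] .#### => #  t=0,i=13
  [14] .###. => #  t=1,i=13
  [13] .##.# => .  t=0,i=4
  [12] .##.. => #  t=0,i=9
  [11] .#.## => .  t=0,i=7
  [10] .#.#. => #  t=0,i=19
  [9] .#..# => .  t=0,i=1
  [8] .#... => .  t=3,i=9
  [7] ..### => #  t=0,i=12
  [6] ..##. => #  t=0,i=3
  [5] ..#.# => .  t=1,i=3
  [4] ..#.. => #  t=3,i=17
  [3] ...## => .  t=2,i=5
  [2] ...#. => .  t=1,i=2
  [1] ....# => .  t=2,i=4
  [0] ..... => #  t=2,i=0
  bits 10100110101001001101010011010001 = 2795820241

2795820241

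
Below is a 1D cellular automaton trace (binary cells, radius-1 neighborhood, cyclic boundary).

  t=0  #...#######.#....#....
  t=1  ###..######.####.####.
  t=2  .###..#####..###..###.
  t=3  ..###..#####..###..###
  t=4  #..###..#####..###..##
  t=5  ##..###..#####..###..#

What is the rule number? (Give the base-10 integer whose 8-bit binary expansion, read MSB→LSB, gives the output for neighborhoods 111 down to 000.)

213

  ### -> #   bit 7 = 1  t=0,i=5
  ##. -> #   bit 6 = 1  t=0,i=10
  #.# -> .   bit 5 = 0  t=0,i=11
  #.. -> #   bit 4 = 1  t=0,i=1
  .## -> .   bit 3 = 0  t=0,i=4
  .#. -> #   bit 2 = 1  t=0,i=0
  ..# -> .   bit 1 = 0  t=0,i=3
  ... -> #   bit 0 = 1  t=0,i=2
  bits 11010101 = 213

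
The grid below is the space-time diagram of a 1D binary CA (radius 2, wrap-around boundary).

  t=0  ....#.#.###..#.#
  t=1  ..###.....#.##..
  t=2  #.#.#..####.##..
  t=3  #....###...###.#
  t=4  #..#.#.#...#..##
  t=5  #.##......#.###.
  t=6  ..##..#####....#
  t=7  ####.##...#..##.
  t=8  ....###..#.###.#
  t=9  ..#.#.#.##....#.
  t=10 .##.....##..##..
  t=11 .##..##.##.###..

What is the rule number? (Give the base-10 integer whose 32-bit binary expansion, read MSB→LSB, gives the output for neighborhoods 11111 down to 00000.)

  [31] ##### => .  t=6,i=8
  [30] ####. => .  t=2,i=9
  [29] ###.# => .  t=2,i=10
  [28] ###.. => #  t=0,i=10
  [27] ##.## => #  t=2,i=11
  [26] ##.#. => #  t=5,i=15
  [25] ##..# => .  t=0,i=11
  [24] ##... => .  t=1,i=5
  [23] #.### => .  t=0,i=8
  [22] #.##. => #  t=1,i=12
  [21] #.#.# => .  t=0,i=6
  [20] #.#.. => .  t=0,i=15
  [19] #..## => #  t=2,i=6
  [18] #..#. => #  t=0,i=12
  [17] #...# => .  t=3,i=9
  [16] #.... => .  t=0,i=1
  [15] .#### => .  t=2,i=8
  [14] .###. => .  t=0,i=9
  [13] .##.# => .  t=7,i=14
  [12] .##.. => #  t=1,i=13
  [11] .#.## => .  t=0,i=7
  [10] .#.#. => .  t=0,i=5
  [9] .#..# => #  t=2,i=5
  [8] .#... => .  t=0,i=0
  [7] ..### => #  t=1,i=2
  [6] ..##. => #  t=6,i=2
  [5] ..#.# => #  t=0,i=4
  [4] ..#.. => .  t=4,i=11
  [3] ...## => .  t=1,i=1
  [2] ...#. => #  t=0,i=3
  [1] ....# => #  t=0,i=2
  [0] ..... => #  t=1,i=7
  bits 00011100010011000001001011100111 = 474747623

474747623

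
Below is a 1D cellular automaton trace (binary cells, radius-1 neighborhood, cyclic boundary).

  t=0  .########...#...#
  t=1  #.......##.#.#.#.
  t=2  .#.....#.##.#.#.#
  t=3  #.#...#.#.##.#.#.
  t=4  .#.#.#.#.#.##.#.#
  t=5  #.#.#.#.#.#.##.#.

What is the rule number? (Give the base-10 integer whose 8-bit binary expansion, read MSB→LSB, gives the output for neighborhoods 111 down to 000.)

  ### -> .   bit 7 = 0  t=0,i=2
  ##. -> #   bit 6 = 1  t=0,i=8
  #.# -> #   bit 5 = 1  t=0,i=0
  #.. -> #   bit 4 = 1  t=0,i=9
  .## -> .   bit 3 = 0  t=0,i=1
  .#. -> .   bit 2 = 0  t=0,i=12
  ..# -> #   bit 1 = 1  t=0,i=11
  ... -> .   bit 0 = 0  t=0,i=10
  bits 01110010 = 114

114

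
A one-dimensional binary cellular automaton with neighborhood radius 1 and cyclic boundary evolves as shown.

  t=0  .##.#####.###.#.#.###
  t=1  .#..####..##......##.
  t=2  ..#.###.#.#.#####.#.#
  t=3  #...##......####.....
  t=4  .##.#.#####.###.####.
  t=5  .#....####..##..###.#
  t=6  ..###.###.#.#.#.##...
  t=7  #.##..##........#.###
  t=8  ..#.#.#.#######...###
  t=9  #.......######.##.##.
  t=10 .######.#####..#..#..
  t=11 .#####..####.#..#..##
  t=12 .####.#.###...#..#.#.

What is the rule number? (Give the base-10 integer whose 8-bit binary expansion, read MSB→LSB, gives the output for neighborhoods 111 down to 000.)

  [7] ### => #  t=0,i=5
  [6] ##. => .  t=0,i=2
  [5] #.# => .  t=0,i=0
  [4] #.. => #  t=1,i=2
  [3] .## => #  t=0,i=1
  [2] .#. => .  t=0,i=14
  [1] ..# => .  t=1,i=0
  [0] ... => #  t=1,i=13
  bits 10011001 = 153

153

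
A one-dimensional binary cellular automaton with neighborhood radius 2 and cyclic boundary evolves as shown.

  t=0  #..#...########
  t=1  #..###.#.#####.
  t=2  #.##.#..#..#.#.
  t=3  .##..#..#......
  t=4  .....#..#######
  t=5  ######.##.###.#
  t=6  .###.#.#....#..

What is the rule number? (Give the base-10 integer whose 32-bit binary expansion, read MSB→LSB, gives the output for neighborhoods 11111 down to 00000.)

  ##### -> #   bit 31 = 1  t=0,i=9
  ####. -> .   bit 30 = 0  t=0,i=14
  ###.# -> #   bit 29 = 1  t=1,i=5
  ###.. -> #   bit 28 = 1  t=0,i=0
  ##.## -> .   bit 27 = 0  t=5,i=6
  ##.#. -> .   bit 26 = 0  t=1,i=6
  ##..# -> .   bit 25 = 0  t=0,i=1
  ##... -> #   bit 24 = 1  t=4,i=0
  #.### -> .   bit 23 = 0  t=1,i=9
  #.##. -> #   bit 22 = 1  t=2,i=2
  #.#.# -> .   bit 21 = 0  t=1,i=7
  #.#.. -> #   bit 20 = 1  t=1,i=0
  #..## -> #   bit 19 = 1  t=1,i=2
  #..#. -> .   bit 18 = 0  t=0,i=2
  #...# -> #   bit 17 = 1  t=0,i=5
  #.... -> #   bit 16 = 1  t=3,i=10
  .#### -> .   bit 15 = 0  t=0,i=8
  .###. -> .   bit 14 = 0  t=1,i=4
  .##.# -> .   bit 13 = 0  t=2,i=3
  .##.. -> .   bit 12 = 0  t=3,i=2
  .#.## -> #   bit 11 = 1  t=1,i=8
  .#.#. -> .   bit 10 = 0  t=2,i=12
  .#..# -> .   bit 9 = 0  t=1,i=1
  .#... -> #   bit 8 = 1  t=0,i=4
  ..### -> #   bit 7 = 1  t=0,i=7
  ..##. -> .   bit 6 = 0  t=3,i=1
  ..#.# -> .   bit 5 = 0  t=2,i=11
  ..#.. -> #   bit 4 = 1  t=0,i=3
  ...## -> .   bit 3 = 0  t=0,i=6
  ...#. -> #   bit 2 = 1  t=4,i=4
  ....# -> #   bit 1 = 1  t=3,i=14
  ..... -> #   bit 0 = 1  t=3,i=11
  bits 10110001010110110000100110010111 = 2975533463

2975533463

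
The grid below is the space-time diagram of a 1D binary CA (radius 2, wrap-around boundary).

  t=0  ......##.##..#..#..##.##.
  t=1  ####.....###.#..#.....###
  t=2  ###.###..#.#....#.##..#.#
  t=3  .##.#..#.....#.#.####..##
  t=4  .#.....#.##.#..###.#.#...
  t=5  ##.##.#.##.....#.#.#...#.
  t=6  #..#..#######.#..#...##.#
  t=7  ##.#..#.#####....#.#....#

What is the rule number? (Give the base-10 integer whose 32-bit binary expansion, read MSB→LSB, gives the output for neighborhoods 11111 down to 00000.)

3823310997

  nb #####: next=#  (t=1,i=0, bit31=1)
  nb ####.: next=#  (t=1,i=2, bit30=1)
  nb ###.#: next=#  (t=1,i=11, bit29=1)
  nb ###..: next=.  (t=1,i=3, bit28=0)
  nb ##.##: next=.  (t=0,i=8, bit27=0)
  nb ##.#.: next=.  (t=1,i=12, bit26=0)
  nb ##..#: next=#  (t=0,i=11, bit25=1)
  nb ##...: next=#  (t=0,i=24, bit24=1)
  nb #.###: next=#  (t=2,i=4, bit23=1)
  nb #.##.: next=#  (t=0,i=9, bit22=1)
  nb #.#.#: next=#  (t=3,i=15, bit21=1)
  nb #.#..: next=.  (t=1,i=13, bit20=0)
  nb #..##: next=.  (t=0,i=18, bit19=0)
  nb #..#.: next=.  (t=0,i=12, bit18=0)
  nb #...#: next=#  (t=5,i=21, bit17=1)
  nb #....: next=#  (t=0,i=0, bit16=1)
  nb .####: next=.  (t=1,i=23, bit15=0)
  nb .###.: next=.  (t=1,i=10, bit14=0)
  nb .##.#: next=.  (t=0,i=7, bit13=0)
  nb .##..: next=#  (t=0,i=10, bit12=1)
  nb .#.##: next=#  (t=2,i=17, bit11=1)
  nb .#.#.: next=.  (t=2,i=10, bit10=0)
  nb .#..#: next=.  (t=0,i=14, bit9=0)
  nb .#...: next=.  (t=1,i=17, bit8=0)
  nb ..###: next=#  (t=1,i=9, bit7=1)
  nb ..##.: next=.  (t=0,i=6, bit6=0)
  nb ..#.#: next=.  (t=2,i=9, bit5=0)
  nb ..#..: next=#  (t=0,i=13, bit4=1)
  nb ...##: next=.  (t=0,i=5, bit3=0)
  nb ...#.: next=#  (t=2,i=15, bit2=1)
  nb ....#: next=.  (t=0,i=4, bit1=0)
  nb .....: next=#  (t=0,i=1, bit0=1)
  bits 11100011111000110001100010010101 = 3823310997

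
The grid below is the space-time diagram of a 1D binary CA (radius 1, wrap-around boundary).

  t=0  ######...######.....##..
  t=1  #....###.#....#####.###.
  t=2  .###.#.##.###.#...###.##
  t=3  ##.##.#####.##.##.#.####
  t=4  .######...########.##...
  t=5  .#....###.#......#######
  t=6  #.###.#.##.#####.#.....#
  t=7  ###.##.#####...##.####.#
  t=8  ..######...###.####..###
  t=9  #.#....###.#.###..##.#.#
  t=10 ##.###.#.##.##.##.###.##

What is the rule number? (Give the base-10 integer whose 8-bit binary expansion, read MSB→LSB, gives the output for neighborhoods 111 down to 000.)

  nb ###: next=.  (t=0,i=1, bit7=0)
  nb ##.: next=#  (t=0,i=5, bit6=1)
  nb #.#: next=#  (t=1,i=8, bit5=1)
  nb #..: next=#  (t=0,i=6, bit4=1)
  nb .##: next=#  (t=0,i=0, bit3=1)
  nb .#.: next=.  (t=1,i=0, bit2=0)
  nb ..#: next=.  (t=0,i=8, bit1=0)
  nb ...: next=#  (t=0,i=7, bit0=1)
  bits 01111001 = 121

121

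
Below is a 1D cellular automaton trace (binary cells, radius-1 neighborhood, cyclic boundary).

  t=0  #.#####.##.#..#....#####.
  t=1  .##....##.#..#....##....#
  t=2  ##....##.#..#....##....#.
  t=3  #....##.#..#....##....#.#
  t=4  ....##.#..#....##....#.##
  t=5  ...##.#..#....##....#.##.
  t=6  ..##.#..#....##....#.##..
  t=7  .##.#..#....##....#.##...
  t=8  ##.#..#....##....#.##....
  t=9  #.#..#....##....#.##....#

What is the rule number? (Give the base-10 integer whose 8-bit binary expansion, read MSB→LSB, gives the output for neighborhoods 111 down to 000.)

  ###|.  b7=0 t=0,i=3
  ##.|.  b6=0 t=0,i=6
  #.#|#  b5=1 t=0,i=1
  #..|.  b4=0 t=0,i=12
  .##|#  b3=1 t=0,i=2
  .#.|.  b2=0 t=0,i=0
  ..#|#  b1=1 t=0,i=13
  ...|.  b0=0 t=0,i=16
  bits 00101010 = 42

42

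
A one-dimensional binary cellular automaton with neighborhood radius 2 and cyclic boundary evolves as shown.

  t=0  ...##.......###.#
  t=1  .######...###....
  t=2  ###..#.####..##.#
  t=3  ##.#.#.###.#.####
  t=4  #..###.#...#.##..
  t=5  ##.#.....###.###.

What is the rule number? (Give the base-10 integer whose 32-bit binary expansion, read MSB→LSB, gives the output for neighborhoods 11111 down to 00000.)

  ##### -> .   bit 31 = 0  t=1,i=3
  ####. -> #   bit 30 = 1  t=1,i=5
  ###.# -> .   bit 29 = 0  t=0,i=14
  ###.. -> .   bit 28 = 0  t=1,i=6
  ##.## -> #   bit 27 = 1  t=2,i=15
  ##.#. -> .   bit 26 = 0  t=0,i=15
  ##..# -> #   bit 25 = 1  t=2,i=3
  ##... -> #   bit 24 = 1  t=0,i=5
  #.### -> #   bit 23 = 1  t=2,i=7
  #.##. -> #   bit 22 = 1  t=4,i=13
  #.#.# -> #   bit 21 = 1  t=3,i=3
  #.#.. -> .   bit 20 = 0  t=0,i=16
  #..## -> .   bit 19 = 0  t=2,i=12
  #..#. -> .   bit 18 = 0  t=2,i=4
  #...# -> #   bit 17 = 1  t=0,i=1
  #.... -> #   bit 16 = 1  t=0,i=6
  .#### -> #   bit 15 = 1  t=1,i=2
  .###. -> .   bit 14 = 0  t=0,i=13
  .##.# -> #   bit 13 = 1  t=2,i=14
  .##.. -> #   bit 12 = 1  t=0,i=4
  .#.## -> .   bit 11 = 0  t=2,i=6
  .#.#. -> #   bit 10 = 1  t=3,i=4
  .#..# -> #   bit 9 = 1  t=4,i=1
  .#... -> .   bit 8 = 0  t=0,i=0
  ..### -> #   bit 7 = 1  t=0,i=12
  ..##. -> #   bit 6 = 1  t=0,i=3
  ..#.# -> #   bit 5 = 1  t=2,i=5
  ..#.. -> #   bit 4 = 1  t=4,i=0
  ...## -> #   bit 3 = 1  t=0,i=2
  ...#. -> #   bit 2 = 1  t=4,i=10
  ....# -> #   bit 1 = 1  t=0,i=10
  ..... -> .   bit 0 = 0  t=0,i=7
  bits 01001011111000111011011011111110 = 1273214718

1273214718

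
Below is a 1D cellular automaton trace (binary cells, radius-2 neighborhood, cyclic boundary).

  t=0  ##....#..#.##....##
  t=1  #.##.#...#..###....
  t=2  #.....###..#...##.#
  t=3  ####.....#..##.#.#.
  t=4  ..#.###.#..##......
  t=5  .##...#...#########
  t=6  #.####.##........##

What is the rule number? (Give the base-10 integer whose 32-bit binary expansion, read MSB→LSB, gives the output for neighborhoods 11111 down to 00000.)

  nb #####: next=.  (t=5,i=12, bit31=0)
  nb ####.: next=#  (t=0,i=0, bit30=1)
  nb ###.#: next=#  (t=4,i=6, bit29=1)
  nb ###..: next=.  (t=0,i=1, bit28=0)
  nb ##.##: next=#  (t=2,i=17, bit27=1)
  nb ##.#.: next=.  (t=1,i=4, bit26=0)
  nb ##..#: next=#  (t=2,i=9, bit25=1)
  nb ##...: next=#  (t=0,i=2, bit24=1)
  nb #.###: next=.  (t=3,i=0, bit23=0)
  nb #.##.: next=.  (t=0,i=11, bit22=0)
  nb #.#.#: next=.  (t=3,i=15, bit21=0)
  nb #.#..: next=.  (t=1,i=5, bit20=0)
  nb #..##: next=#  (t=1,i=11, bit19=1)
  nb #..#.: next=.  (t=0,i=8, bit18=0)
  nb #...#: next=#  (t=1,i=7, bit17=1)
  nb #....: next=#  (t=0,i=3, bit16=1)
  nb .####: next=.  (t=0,i=18, bit15=0)
  nb .###.: next=.  (t=1,i=13, bit14=0)
  nb .##.#: next=.  (t=1,i=3, bit13=0)
  nb .##..: next=#  (t=0,i=12, bit12=1)
  nb .#.##: next=.  (t=0,i=10, bit11=0)
  nb .#.#.: next=.  (t=3,i=16, bit10=0)
  nb .#..#: next=.  (t=0,i=7, bit9=0)
  nb .#...: next=#  (t=1,i=6, bit8=1)
  nb ..###: next=.  (t=0,i=17, bit7=0)
  nb ..##.: next=#  (t=2,i=15, bit6=1)
  nb ..#.#: next=#  (t=0,i=9, bit5=1)
  nb ..#..: next=.  (t=0,i=6, bit4=0)
  nb ...##: next=.  (t=0,i=16, bit3=0)
  nb ...#.: next=#  (t=0,i=5, bit2=1)
  nb ....#: next=.  (t=0,i=4, bit1=0)
  nb .....: next=#  (t=2,i=3, bit0=1)
  bits 01101011000010110001000101100101 = 1795887461

1795887461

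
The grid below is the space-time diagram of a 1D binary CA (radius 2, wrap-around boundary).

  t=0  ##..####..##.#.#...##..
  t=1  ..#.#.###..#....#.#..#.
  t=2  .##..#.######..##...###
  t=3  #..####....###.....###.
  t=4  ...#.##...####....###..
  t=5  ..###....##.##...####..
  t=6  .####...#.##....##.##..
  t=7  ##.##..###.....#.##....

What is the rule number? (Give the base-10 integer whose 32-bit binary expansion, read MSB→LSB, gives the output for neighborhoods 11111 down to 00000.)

  ##### -> .   bit 31 = 0  t=2,i=9
  ####. -> #   bit 30 = 1  t=0,i=6
  ###.# -> .   bit 29 = 0  t=2,i=22
  ###.. -> #   bit 28 = 1  t=0,i=7
  ##.## -> #   bit 27 = 1  t=2,i=0
  ##.#. -> .   bit 26 = 0  t=0,i=12
  ##..# -> #   bit 25 = 1  t=0,i=2
  ##... -> .   bit 24 = 0  t=2,i=17
  #.### -> .   bit 23 = 0  t=1,i=6
  #.##. -> .   bit 22 = 0  t=2,i=1
  #.#.# -> .   bit 21 = 0  t=0,i=13
  #.#.. -> .   bit 20 = 0  t=0,i=15
  #..## -> .   bit 19 = 0  t=0,i=3
  #..#. -> #   bit 18 = 1  t=1,i=10
  #...# -> .   bit 17 = 0  t=0,i=17
  #.... -> .   bit 16 = 0  t=1,i=13
  .#### -> .   bit 15 = 0  t=0,i=5
  .###. -> #   bit 14 = 1  t=1,i=7
  .##.# -> #   bit 13 = 1  t=0,i=11
  .##.. -> .   bit 12 = 0  t=0,i=1
  .#.## -> #   bit 11 = 1  t=1,i=5
  .#.#. -> .   bit 10 = 0  t=0,i=14
  .#..# -> .   bit 9 = 0  t=1,i=19
  .#... -> #   bit 8 = 1  t=0,i=16
  ..### -> #   bit 7 = 1  t=0,i=4
  ..##. -> .   bit 6 = 0  t=0,i=0
  ..#.# -> #   bit 5 = 1  t=1,i=2
  ..#.. -> #   bit 4 = 1  t=1,i=11
  ...## -> #   bit 3 = 1  t=0,i=18
  ...#. -> #   bit 2 = 1  t=1,i=1
  ....# -> .   bit 1 = 0  t=1,i=14
  ..... -> .   bit 0 = 0  t=3,i=16
  bits 01011010000001000110100110111100 = 1510238652

1510238652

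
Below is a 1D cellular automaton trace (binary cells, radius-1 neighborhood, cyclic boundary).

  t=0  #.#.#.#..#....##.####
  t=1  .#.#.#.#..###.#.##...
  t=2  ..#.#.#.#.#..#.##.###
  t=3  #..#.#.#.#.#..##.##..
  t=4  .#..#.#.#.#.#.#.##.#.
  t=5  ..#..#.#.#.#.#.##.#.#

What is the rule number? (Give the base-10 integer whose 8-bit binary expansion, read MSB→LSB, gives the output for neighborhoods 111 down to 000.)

  ###|.  b7=0 t=0,i=18
  ##.|.  b6=0 t=0,i=0
  #.#|#  b5=1 t=0,i=1
  #..|#  b4=1 t=0,i=7
  .##|#  b3=1 t=0,i=14
  .#.|.  b2=0 t=0,i=2
  ..#|.  b1=0 t=0,i=8
  ...|#  b0=1 t=0,i=11
  bits 00111001 = 57

57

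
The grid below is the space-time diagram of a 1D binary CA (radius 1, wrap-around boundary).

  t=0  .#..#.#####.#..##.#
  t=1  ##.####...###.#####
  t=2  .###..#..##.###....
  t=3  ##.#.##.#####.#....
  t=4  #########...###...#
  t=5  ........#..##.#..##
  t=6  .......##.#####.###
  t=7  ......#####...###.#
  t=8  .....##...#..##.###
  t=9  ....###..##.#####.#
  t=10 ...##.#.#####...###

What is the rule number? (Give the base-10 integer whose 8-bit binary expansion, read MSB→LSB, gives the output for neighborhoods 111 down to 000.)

110

  ### -> .   bit 7 = 0  t=0,i=7
  ##. -> #   bit 6 = 1  t=0,i=10
  #.# -> #   bit 5 = 1  t=0,i=0
  #.. -> .   bit 4 = 0  t=0,i=2
  .## -> #   bit 3 = 1  t=0,i=6
  .#. -> #   bit 2 = 1  t=0,i=1
  ..# -> #   bit 1 = 1  t=0,i=3
  ... -> .   bit 0 = 0  t=1,i=8
  bits 01101110 = 110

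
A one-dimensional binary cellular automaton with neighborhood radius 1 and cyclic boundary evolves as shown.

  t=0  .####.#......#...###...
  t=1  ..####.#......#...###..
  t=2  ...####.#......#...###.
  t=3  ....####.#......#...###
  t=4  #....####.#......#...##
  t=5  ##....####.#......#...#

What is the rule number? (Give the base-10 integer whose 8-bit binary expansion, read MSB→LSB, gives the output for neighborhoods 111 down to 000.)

240

  [7] ### => #  t=0,i=2
  [6] ##. => #  t=0,i=4
  [5] #.# => #  t=0,i=5
  [4] #.. => #  t=0,i=7
  [3] .## => .  t=0,i=1
  [2] .#. => .  t=0,i=6
  [1] ..# => .  t=0,i=0
  [0] ... => .  t=0,i=8
  bits 11110000 = 240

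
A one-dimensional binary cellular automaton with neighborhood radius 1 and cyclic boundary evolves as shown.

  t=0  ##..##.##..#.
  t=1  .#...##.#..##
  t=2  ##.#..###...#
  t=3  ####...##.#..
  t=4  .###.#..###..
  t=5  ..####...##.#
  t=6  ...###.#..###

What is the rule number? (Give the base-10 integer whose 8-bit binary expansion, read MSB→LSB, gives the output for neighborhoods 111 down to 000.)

229

  ###|#  b7=1 t=2,i=0
  ##.|#  b6=1 t=0,i=1
  #.#|#  b5=1 t=0,i=6
  #..|.  b4=0 t=0,i=2
  .##|.  b3=0 t=0,i=0
  .#.|#  b2=1 t=0,i=11
  ..#|.  b1=0 t=0,i=3
  ...|#  b0=1 t=1,i=3
  bits 11100101 = 229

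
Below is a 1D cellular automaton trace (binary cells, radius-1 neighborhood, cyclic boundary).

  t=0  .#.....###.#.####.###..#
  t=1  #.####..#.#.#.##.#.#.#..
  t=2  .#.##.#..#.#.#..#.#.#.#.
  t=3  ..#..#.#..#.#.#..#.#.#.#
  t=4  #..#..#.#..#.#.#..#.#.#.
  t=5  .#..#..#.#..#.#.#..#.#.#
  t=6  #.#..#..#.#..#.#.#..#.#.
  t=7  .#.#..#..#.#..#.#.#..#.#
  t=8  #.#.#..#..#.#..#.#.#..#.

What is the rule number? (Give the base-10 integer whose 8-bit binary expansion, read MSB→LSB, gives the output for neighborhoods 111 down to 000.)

177

  nb ###: next=#  (t=0,i=8, bit7=1)
  nb ##.: next=.  (t=0,i=9, bit6=0)
  nb #.#: next=#  (t=0,i=0, bit5=1)
  nb #..: next=#  (t=0,i=2, bit4=1)
  nb .##: next=.  (t=0,i=7, bit3=0)
  nb .#.: next=.  (t=0,i=1, bit2=0)
  nb ..#: next=.  (t=0,i=6, bit1=0)
  nb ...: next=#  (t=0,i=3, bit0=1)
  bits 10110001 = 177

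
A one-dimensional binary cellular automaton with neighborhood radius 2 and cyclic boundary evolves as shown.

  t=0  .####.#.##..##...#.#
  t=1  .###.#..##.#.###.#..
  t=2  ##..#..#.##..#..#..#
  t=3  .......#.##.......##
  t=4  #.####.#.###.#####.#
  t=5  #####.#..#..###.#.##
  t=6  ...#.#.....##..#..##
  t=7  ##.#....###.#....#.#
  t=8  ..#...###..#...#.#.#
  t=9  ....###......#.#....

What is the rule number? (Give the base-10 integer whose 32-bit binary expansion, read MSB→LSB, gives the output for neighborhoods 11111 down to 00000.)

  #####|.  b31=0 t=4,i=15
  ####.|#  b30=1 t=0,i=3
  ###.#|.  b29=0 t=0,i=4
  ###..|.  b28=0 t=2,i=1
  ##.##|#  b27=1 t=4,i=1
  ##.#.|#  b26=1 t=0,i=5
  ##..#|.  b25=0 t=0,i=10
  ##...|#  b24=1 t=0,i=14
  #.###|#  b23=1 t=0,i=1
  #.##.|#  b22=1 t=0,i=8
  #.#.#|.  b21=0 t=0,i=6
  #.#..|.  b20=0 t=1,i=5
  #..##|#  b19=1 t=0,i=11
  #..#.|.  b18=0 t=2,i=3
  #...#|#  b17=1 t=0,i=15
  #....|.  b16=0 t=3,i=1
  .####|#  b15=1 t=0,i=2
  .###.|.  b14=0 t=1,i=2
  .##.#|#  b13=1 t=1,i=9
  .##..|#  b12=1 t=0,i=9
  .#.##|.  b11=0 t=0,i=0
  .#.#.|.  b10=0 t=0,i=18
  .#..#|.  b9=0 t=1,i=6
  .#...|.  b8=0 t=1,i=18
  ..###|#  b7=1 t=1,i=1
  ..##.|.  b6=0 t=0,i=12
  ..#.#|#  b5=1 t=0,i=17
  ..#..|.  b4=0 t=2,i=4
  ...##|#  b3=1 t=1,i=0
  ...#.|.  b2=0 t=0,i=16
  ....#|#  b1=1 t=3,i=5
  .....|#  b0=1 t=3,i=2
  bits 01001101110010101011000010101011 = 1305129131

1305129131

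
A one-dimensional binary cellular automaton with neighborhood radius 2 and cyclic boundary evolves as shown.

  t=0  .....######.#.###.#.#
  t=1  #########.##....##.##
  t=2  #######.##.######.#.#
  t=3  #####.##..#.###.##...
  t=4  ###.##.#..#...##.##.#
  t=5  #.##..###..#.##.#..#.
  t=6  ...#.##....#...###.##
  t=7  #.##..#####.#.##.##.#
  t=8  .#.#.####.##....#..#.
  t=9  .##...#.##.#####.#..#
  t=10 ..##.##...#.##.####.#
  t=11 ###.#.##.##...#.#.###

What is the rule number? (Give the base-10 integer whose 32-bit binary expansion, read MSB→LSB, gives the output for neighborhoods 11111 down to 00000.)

  nb #####: next=#  (t=0,i=7, bit31=1)
  nb ####.: next=.  (t=0,i=9, bit30=0)
  nb ###.#: next=#  (t=0,i=10, bit29=1)
  nb ###..: next=.  (t=5,i=8, bit28=0)
  nb ##.##: next=#  (t=1,i=9, bit27=1)
  nb ##.#.: next=#  (t=0,i=11, bit26=1)
  nb ##..#: next=.  (t=3,i=8, bit25=0)
  nb ##...: next=#  (t=1,i=12, bit24=1)
  nb #.###: next=.  (t=0,i=14, bit23=0)
  nb #.##.: next=.  (t=1,i=10, bit22=0)
  nb #.#.#: next=.  (t=0,i=12, bit21=0)
  nb #.#..: next=#  (t=0,i=20, bit20=1)
  nb #..##: next=#  (t=5,i=5, bit19=1)
  nb #..#.: next=.  (t=3,i=9, bit18=0)
  nb #...#: next=.  (t=3,i=19, bit17=0)
  nb #....: next=#  (t=0,i=1, bit16=1)
  nb .####: next=#  (t=0,i=6, bit15=1)
  nb .###.: next=.  (t=0,i=15, bit14=0)
  nb .##.#: next=.  (t=1,i=17, bit13=0)
  nb .##..: next=#  (t=1,i=11, bit12=1)
  nb .#.##: next=.  (t=0,i=13, bit11=0)
  nb .#.#.: next=#  (t=0,i=19, bit10=1)
  nb .#..#: next=#  (t=4,i=8, bit9=1)
  nb .#...: next=#  (t=0,i=0, bit8=1)
  nb ..###: next=#  (t=0,i=5, bit7=1)
  nb ..##.: next=#  (t=1,i=16, bit6=1)
  nb ..#.#: next=#  (t=3,i=10, bit5=1)
  nb ..#..: next=.  (t=4,i=10, bit4=0)
  nb ...##: next=#  (t=0,i=4, bit3=1)
  nb ...#.: next=#  (t=6,i=2, bit2=1)
  nb ....#: next=#  (t=0,i=3, bit1=1)
  nb .....: next=#  (t=0,i=2, bit0=1)
  bits 10101101000110011001011111101111 = 2904135663

2904135663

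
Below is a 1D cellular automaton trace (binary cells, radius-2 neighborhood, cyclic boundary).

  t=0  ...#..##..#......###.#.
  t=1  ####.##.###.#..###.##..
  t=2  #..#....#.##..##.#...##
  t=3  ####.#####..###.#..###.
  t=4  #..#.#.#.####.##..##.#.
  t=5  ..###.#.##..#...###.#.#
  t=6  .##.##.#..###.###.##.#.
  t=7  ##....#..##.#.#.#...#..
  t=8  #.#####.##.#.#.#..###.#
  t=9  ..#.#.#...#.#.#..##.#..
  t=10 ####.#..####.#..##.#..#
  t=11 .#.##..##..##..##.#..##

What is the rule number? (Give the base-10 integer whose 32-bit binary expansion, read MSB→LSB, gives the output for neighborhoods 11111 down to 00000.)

3079605502

  nb #####: next=#  (t=3,i=7, bit31=1)
  nb ####.: next=.  (t=1,i=2, bit30=0)
  nb ###.#: next=#  (t=0,i=19, bit29=1)
  nb ###..: next=#  (t=2,i=0, bit28=1)
  nb ##.##: next=.  (t=1,i=4, bit27=0)
  nb ##.#.: next=#  (t=0,i=20, bit26=1)
  nb ##..#: next=#  (t=0,i=8, bit25=1)
  nb ##...: next=#  (t=7,i=2, bit24=1)
  nb #.###: next=#  (t=1,i=8, bit23=1)
  nb #.##.: next=.  (t=1,i=5, bit22=0)
  nb #.#.#: next=.  (t=4,i=5, bit21=0)
  nb #.#..: next=.  (t=0,i=21, bit20=0)
  nb #..##: next=#  (t=0,i=5, bit19=1)
  nb #..#.: next=#  (t=0,i=9, bit18=1)
  nb #...#: next=#  (t=2,i=19, bit17=1)
  nb #....: next=#  (t=0,i=0, bit16=1)
  nb .####: next=.  (t=1,i=1, bit15=0)
  nb .###.: next=.  (t=0,i=18, bit14=0)
  nb .##.#: next=.  (t=1,i=6, bit13=0)
  nb .##..: next=.  (t=0,i=7, bit12=0)
  nb .#.##: next=#  (t=2,i=9, bit11=1)
  nb .#.#.: next=#  (t=4,i=4, bit10=1)
  nb .#..#: next=.  (t=0,i=4, bit9=0)
  nb .#...: next=.  (t=0,i=11, bit8=0)
  nb ..###: next=#  (t=0,i=17, bit7=1)
  nb ..##.: next=#  (t=0,i=6, bit6=1)
  nb ..#.#: next=#  (t=2,i=8, bit5=1)
  nb ..#..: next=#  (t=0,i=3, bit4=1)
  nb ...##: next=#  (t=0,i=16, bit3=1)
  nb ...#.: next=#  (t=0,i=2, bit2=1)
  nb ....#: next=#  (t=0,i=1, bit1=1)
  nb .....: next=.  (t=0,i=13, bit0=0)
  bits 10110111100011110000110011111110 = 3079605502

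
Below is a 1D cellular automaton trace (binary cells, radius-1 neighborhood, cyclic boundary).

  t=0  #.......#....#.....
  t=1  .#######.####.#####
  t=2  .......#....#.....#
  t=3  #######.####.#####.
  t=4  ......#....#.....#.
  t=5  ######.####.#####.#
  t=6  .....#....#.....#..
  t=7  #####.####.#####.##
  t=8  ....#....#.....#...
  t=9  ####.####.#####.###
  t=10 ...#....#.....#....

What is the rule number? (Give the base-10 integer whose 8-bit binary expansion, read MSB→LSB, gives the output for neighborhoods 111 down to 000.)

83

  nb ###: next=.  (t=1,i=2, bit7=0)
  nb ##.: next=#  (t=1,i=7, bit6=1)
  nb #.#: next=.  (t=1,i=0, bit5=0)
  nb #..: next=#  (t=0,i=1, bit4=1)
  nb .##: next=.  (t=1,i=1, bit3=0)
  nb .#.: next=.  (t=0,i=0, bit2=0)
  nb ..#: next=#  (t=0,i=7, bit1=1)
  nb ...: next=#  (t=0,i=2, bit0=1)
  bits 01010011 = 83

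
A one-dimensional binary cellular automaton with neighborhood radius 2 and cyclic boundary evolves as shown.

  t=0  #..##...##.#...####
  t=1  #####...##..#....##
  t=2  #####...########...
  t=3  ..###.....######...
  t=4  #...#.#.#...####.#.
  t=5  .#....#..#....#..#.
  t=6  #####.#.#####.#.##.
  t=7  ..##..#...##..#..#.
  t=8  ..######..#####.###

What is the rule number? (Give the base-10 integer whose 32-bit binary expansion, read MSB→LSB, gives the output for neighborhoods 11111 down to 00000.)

  ##### -> #   bit 31 = 1  t=0,i=17
  ####. -> #   bit 30 = 1  t=0,i=18
  ###.# -> .   bit 29 = 0  t=4,i=15
  ###.. -> #   bit 28 = 1  t=0,i=0
  ##.## -> .   bit 27 = 0  t=6,i=18
  ##.#. -> .   bit 26 = 0  t=0,i=10
  ##..# -> #   bit 25 = 1  t=0,i=1
  ##... -> .   bit 24 = 0  t=0,i=5
  #.### -> .   bit 23 = 0  t=6,i=0
  #.##. -> .   bit 22 = 0  t=6,i=16
  #.#.# -> #   bit 21 = 1  t=4,i=6
  #.#.. -> .   bit 20 = 0  t=0,i=11
  #..## -> #   bit 19 = 1  t=0,i=2
  #..#. -> #   bit 18 = 1  t=1,i=11
  #...# -> .   bit 17 = 0  t=0,i=6
  #.... -> #   bit 16 = 1  t=1,i=14
  .#### -> .   bit 15 = 0  t=0,i=16
  .###. -> .   bit 14 = 0  t=3,i=3
  .##.# -> #   bit 13 = 1  t=0,i=9
  .##.. -> #   bit 12 = 1  t=0,i=4
  .#.## -> .   bit 11 = 0  t=6,i=7
  .#.#. -> .   bit 10 = 0  t=4,i=5
  .#..# -> .   bit 9 = 0  t=5,i=7
  .#... -> #   bit 8 = 1  t=0,i=12
  ..### -> .   bit 7 = 0  t=0,i=15
  ..##. -> #   bit 6 = 1  t=0,i=3
  ..#.# -> .   bit 5 = 0  t=4,i=4
  ..#.. -> #   bit 4 = 1  t=1,i=12
  ...## -> .   bit 3 = 0  t=0,i=7
  ...#. -> .   bit 2 = 0  t=4,i=3
  ....# -> #   bit 1 = 1  t=1,i=15
  ..... -> .   bit 0 = 0  t=3,i=7
  bits 11010010001011010011000101010010 = 3526177106

3526177106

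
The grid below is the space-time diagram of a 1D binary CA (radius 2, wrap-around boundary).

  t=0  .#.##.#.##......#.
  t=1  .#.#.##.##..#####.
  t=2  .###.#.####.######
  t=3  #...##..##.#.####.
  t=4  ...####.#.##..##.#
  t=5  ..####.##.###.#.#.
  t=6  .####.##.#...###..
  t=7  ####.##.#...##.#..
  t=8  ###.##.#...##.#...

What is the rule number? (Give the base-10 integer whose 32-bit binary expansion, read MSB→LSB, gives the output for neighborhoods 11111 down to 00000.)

  #####|#  b31=1 t=1,i=14
  ####.|#  b30=1 t=1,i=15
  ###.#|.  b29=0 t=2,i=3
  ###..|#  b28=1 t=1,i=16
  ##.##|#  b27=1 t=1,i=7
  ##.#.|#  b26=1 t=0,i=5
  ##..#|#  b25=1 t=1,i=10
  ##...|.  b24=0 t=0,i=10
  #.###|.  b23=0 t=2,i=1
  #.##.|#  b22=1 t=0,i=3
  #.#.#|#  b21=1 t=0,i=6
  #.#..|.  b20=0 t=3,i=0
  #..##|.  b19=0 t=1,i=11
  #..#.|.  b18=0 t=0,i=0
  #...#|.  b17=0 t=3,i=2
  #....|.  b16=0 t=0,i=11
  .####|#  b15=1 t=1,i=13
  .###.|.  b14=0 t=2,i=2
  .##.#|.  b13=0 t=0,i=4
  .##..|#  b12=1 t=0,i=9
  .#.##|.  b11=0 t=0,i=2
  .#.#.|#  b10=1 t=1,i=2
  .#..#|.  b9=0 t=0,i=17
  .#...|.  b8=0 t=3,i=1
  ..###|#  b7=1 t=1,i=12
  ..##.|#  b6=1 t=3,i=4
  ..#.#|#  b5=1 t=0,i=1
  ..#..|#  b4=1 t=0,i=16
  ...##|#  b3=1 t=3,i=3
  ...#.|#  b2=1 t=0,i=15
  ....#|#  b1=1 t=0,i=14
  .....|#  b0=1 t=0,i=12
  bits 11011110011000001001010011111111 = 3730871551

3730871551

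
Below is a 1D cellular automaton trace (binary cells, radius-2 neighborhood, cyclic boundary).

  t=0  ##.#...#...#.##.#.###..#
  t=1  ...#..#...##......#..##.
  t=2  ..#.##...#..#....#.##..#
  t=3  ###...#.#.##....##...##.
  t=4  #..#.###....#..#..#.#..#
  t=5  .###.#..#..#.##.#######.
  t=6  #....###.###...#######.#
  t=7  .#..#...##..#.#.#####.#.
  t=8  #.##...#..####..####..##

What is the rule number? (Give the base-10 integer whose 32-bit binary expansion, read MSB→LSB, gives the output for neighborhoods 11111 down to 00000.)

  nb #####: next=#  (t=5,i=18, bit31=1)
  nb ####.: next=#  (t=5,i=21, bit30=1)
  nb ###.#: next=.  (t=0,i=1, bit29=0)
  nb ###..: next=.  (t=0,i=20, bit28=0)
  nb ##.##: next=#  (t=3,i=23, bit27=1)
  nb ##.#.: next=.  (t=0,i=2, bit26=0)
  nb ##..#: next=#  (t=0,i=21, bit25=1)
  nb ##...: next=#  (t=1,i=12, bit24=1)
  nb #.###: next=#  (t=0,i=18, bit23=1)
  nb #.##.: next=.  (t=0,i=13, bit22=0)
  nb #.#.#: next=.  (t=0,i=16, bit21=0)
  nb #.#..: next=#  (t=0,i=3, bit20=1)
  nb #..##: next=#  (t=0,i=22, bit19=1)
  nb #..#.: next=#  (t=1,i=5, bit18=1)
  nb #...#: next=.  (t=0,i=5, bit17=0)
  nb #....: next=.  (t=1,i=0, bit16=0)
  nb .####: next=#  (t=5,i=17, bit15=1)
  nb .###.: next=.  (t=0,i=0, bit14=0)
  nb .##.#: next=.  (t=0,i=14, bit13=0)
  nb .##..: next=.  (t=1,i=11, bit12=0)
  nb .#.##: next=.  (t=0,i=12, bit11=0)
  nb .#.#.: next=#  (t=3,i=7, bit10=1)
  nb .#..#: next=#  (t=1,i=4, bit9=1)
  nb .#...: next=.  (t=0,i=4, bit8=0)
  nb ..###: next=.  (t=0,i=23, bit7=0)
  nb ..##.: next=.  (t=1,i=10, bit6=0)
  nb ..#.#: next=#  (t=0,i=11, bit5=1)
  nb ..#..: next=.  (t=0,i=7, bit4=0)
  nb ...##: next=#  (t=1,i=9, bit3=1)
  nb ...#.: next=#  (t=0,i=6, bit2=1)
  nb ....#: next=.  (t=1,i=1, bit1=0)
  nb .....: next=.  (t=1,i=14, bit0=0)
  bits 11001011100111001000011000101100 = 3416032812

3416032812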